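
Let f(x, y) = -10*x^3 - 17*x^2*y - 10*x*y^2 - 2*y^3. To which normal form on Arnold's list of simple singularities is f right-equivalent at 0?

D_4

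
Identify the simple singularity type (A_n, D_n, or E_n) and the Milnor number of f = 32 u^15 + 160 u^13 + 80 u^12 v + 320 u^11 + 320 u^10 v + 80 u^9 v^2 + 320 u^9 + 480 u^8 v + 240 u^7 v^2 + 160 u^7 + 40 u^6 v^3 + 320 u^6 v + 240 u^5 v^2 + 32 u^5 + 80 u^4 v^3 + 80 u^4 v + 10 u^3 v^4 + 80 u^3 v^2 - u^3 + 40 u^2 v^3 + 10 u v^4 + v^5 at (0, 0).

Type E8, Milnor number mu = 8.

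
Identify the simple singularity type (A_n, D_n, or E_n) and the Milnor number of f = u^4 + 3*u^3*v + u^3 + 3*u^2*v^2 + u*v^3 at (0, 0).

Type E_7, Milnor number mu = 7.

The Hessian of f at 0 has rank 0. Corank 2; j^3 = u^3 is a perfect cube, so E-series; the 4-jet and mu = 7 give E_7.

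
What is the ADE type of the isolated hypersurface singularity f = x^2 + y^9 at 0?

A8

The Hessian of f at 0 has rank 1. Corank 1: A-series; mu = 8 gives A_8.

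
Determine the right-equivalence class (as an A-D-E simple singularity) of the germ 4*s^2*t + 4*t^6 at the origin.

D_7

The Hessian of f at 0 has rank 0. Corank 2; j^3 = 4*s^2*t has shape L^2 M (L != M), so D-series; mu = 7 gives D_7.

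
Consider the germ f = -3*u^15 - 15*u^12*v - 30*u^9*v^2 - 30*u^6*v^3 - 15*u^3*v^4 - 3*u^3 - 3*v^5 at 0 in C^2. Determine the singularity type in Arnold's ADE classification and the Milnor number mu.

The Hessian of f at 0 has rank 0. Corank 2; j^3 = -3*u^3 is a perfect cube, so E-series; the 5-jet and mu = 8 give E_8.

Type E8, Milnor number mu = 8.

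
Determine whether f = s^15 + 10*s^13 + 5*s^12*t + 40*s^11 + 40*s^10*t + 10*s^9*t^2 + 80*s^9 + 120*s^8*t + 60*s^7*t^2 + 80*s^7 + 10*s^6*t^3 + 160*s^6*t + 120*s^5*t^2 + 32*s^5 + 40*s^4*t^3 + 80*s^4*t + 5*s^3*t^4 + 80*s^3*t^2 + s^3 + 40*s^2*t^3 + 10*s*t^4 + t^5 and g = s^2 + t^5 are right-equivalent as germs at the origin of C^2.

No.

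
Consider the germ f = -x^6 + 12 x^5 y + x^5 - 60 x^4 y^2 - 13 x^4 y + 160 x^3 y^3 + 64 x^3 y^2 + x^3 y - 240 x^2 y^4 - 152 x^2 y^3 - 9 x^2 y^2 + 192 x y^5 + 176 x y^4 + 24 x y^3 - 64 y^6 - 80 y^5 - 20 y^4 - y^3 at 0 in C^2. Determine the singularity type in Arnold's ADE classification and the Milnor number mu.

Type E_7, Milnor number mu = 7.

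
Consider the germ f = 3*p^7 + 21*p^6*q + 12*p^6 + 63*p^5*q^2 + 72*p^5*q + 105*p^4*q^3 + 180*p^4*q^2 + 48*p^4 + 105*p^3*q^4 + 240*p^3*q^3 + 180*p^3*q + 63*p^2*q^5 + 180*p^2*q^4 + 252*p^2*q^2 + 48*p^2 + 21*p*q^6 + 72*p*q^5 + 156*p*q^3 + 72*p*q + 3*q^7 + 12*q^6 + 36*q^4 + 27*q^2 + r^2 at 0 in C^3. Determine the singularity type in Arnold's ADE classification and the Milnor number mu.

The Hessian of f at 0 has rank 2. Corank 1: A-series; mu = 6 gives A_6.

Type A_{6}, Milnor number mu = 6.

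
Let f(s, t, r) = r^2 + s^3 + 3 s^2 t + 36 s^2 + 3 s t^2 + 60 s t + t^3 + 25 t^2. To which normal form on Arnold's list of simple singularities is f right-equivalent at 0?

A_{2}

The Hessian of f at 0 is [[72, 60, 0], [60, 50, 0], [0, 0, 2]] with rank 2, so corank 1. A Groebner basis of the Jacobian ideal J(f) in C{s,t,r} is {t^2, s + 5*t/6, r}; counting standard monomials gives mu = 2. Corank 1: A-series; mu = 2 gives A_2.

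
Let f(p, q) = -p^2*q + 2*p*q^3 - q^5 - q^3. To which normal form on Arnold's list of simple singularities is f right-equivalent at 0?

The Hessian of f at 0 has rank 0. Corank 2; j^3 = -q*(p^2 + q^2) splits into three distinct lines over C (the quadratic factor has nonzero discriminant), so D_4.

D_4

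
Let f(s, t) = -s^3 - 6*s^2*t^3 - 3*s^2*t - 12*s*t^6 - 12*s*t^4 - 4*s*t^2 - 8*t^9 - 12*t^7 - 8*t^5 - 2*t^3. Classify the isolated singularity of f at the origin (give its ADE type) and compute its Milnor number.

Type D4, Milnor number mu = 4.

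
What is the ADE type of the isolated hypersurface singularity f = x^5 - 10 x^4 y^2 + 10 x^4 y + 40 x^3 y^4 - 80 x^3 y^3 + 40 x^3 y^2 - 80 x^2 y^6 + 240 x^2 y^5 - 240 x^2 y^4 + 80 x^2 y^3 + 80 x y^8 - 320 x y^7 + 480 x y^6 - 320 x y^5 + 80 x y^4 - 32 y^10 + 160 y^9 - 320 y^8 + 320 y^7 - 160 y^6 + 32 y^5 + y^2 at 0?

A4

The Hessian of f at 0 has rank 1. Corank 1: A-series; mu = 4 gives A_4.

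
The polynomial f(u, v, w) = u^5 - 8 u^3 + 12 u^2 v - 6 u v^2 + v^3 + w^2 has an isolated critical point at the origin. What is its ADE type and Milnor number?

The Hessian of f at 0 is [[0, 0, 0], [0, 0, 0], [0, 0, 2]] with rank 1, so corank 2. A Groebner basis of the Jacobian ideal J(f) in C{u,v,w} is {v^5, u*v^3 - 3*v^4/8, u^2 - u*v + v^2/4, w}; counting standard monomials gives mu = 8. Corank 2; j^3 = -(2*u - v)^3 is a perfect cube, so E-series; the 5-jet and mu = 8 give E_8.

Type E_{8}, Milnor number mu = 8.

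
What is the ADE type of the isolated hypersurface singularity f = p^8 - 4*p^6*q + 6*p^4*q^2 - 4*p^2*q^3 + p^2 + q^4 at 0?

The Hessian of f at 0 has rank 1. Corank 1: A-series; mu = 3 gives A_3.

A_{3}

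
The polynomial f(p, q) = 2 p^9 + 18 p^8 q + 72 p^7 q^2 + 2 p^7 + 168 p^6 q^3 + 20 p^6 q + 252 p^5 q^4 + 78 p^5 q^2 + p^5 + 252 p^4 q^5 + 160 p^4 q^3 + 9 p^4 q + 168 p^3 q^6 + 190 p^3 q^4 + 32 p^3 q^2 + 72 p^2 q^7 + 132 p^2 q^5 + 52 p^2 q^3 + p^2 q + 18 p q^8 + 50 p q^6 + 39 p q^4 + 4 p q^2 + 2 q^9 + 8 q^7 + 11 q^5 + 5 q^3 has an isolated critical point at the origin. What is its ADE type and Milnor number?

The Hessian of f at 0 has rank 0. Corank 2; j^3 = q*(p^2 + 4*p*q + 5*q^2) splits into three distinct lines over C (the quadratic factor has nonzero discriminant), so D_4.

Type D_4, Milnor number mu = 4.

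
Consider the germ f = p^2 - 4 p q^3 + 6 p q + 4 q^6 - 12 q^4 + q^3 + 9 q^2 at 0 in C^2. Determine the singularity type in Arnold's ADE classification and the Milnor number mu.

Type A_{2}, Milnor number mu = 2.

The Hessian of f at 0 has rank 1. Corank 1: A-series; mu = 2 gives A_2.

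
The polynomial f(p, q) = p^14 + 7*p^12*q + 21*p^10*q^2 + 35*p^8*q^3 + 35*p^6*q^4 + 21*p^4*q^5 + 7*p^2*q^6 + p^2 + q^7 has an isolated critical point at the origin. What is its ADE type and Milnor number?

Type A6, Milnor number mu = 6.

The Hessian of f at 0 has rank 1. Corank 1: A-series; mu = 6 gives A_6.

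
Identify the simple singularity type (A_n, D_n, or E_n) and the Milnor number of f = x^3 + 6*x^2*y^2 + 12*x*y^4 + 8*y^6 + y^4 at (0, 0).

Type E_6, Milnor number mu = 6.

The Hessian of f at 0 has rank 0. Corank 2; j^3 = x^3 is a perfect cube, so E-series; the 4-jet and mu = 6 give E_6.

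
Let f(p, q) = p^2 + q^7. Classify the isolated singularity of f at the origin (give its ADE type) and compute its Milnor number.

Type A6, Milnor number mu = 6.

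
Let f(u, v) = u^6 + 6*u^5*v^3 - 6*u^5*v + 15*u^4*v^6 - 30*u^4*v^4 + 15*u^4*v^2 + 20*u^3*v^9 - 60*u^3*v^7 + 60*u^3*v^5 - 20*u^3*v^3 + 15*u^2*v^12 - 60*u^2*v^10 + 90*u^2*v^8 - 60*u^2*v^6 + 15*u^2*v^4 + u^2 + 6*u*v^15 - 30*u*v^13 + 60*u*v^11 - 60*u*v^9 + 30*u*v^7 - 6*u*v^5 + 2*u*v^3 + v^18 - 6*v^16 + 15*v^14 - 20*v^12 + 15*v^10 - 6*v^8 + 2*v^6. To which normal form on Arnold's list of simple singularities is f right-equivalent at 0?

The Hessian of f at 0 is [[2, 0], [0, 0]] with rank 1, so corank 1. A Groebner basis of the Jacobian ideal J(f) in C{u,v} is {u*v^2, u + v^3, u^2}; counting standard monomials gives mu = 5. Corank 1: A-series; mu = 5 gives A_5.

A_5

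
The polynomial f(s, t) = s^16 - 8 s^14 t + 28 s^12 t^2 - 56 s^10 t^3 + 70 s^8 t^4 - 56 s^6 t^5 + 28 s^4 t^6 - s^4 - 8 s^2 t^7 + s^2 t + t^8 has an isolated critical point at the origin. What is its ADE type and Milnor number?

Type D_{9}, Milnor number mu = 9.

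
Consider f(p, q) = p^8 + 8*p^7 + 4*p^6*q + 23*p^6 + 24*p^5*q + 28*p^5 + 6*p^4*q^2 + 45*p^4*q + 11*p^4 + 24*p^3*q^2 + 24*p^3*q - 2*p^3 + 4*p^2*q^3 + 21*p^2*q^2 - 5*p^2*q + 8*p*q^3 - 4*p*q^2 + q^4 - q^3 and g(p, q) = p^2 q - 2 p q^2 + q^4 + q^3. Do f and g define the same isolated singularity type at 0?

The Hessian of f at 0 has rank 0. Corank 2; j^3 = -(p + q)^2*(2*p + q) has shape L^2 M (L != M), so D-series; mu = 5 gives D_5. The Hessian of g at 0 has rank 0. Corank 2; j^3 = q*(p - q)^2 has shape L^2 M (L != M), so D-series; mu = 5 gives D_5. Both have type D_5, hence right-equivalent.

Yes.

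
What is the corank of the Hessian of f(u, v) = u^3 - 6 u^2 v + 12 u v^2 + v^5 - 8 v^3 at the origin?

2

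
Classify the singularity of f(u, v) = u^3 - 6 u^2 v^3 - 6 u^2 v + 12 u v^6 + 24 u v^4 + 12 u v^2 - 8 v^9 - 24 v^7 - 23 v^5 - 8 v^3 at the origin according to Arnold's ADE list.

The Hessian of f at 0 has rank 0. Corank 2; j^3 = (u - 2*v)^3 is a perfect cube, so E-series; the 5-jet and mu = 8 give E_8.

E_{8}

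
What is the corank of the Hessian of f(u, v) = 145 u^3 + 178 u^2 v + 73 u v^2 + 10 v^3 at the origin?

2

Hessian at 0 has rank 0.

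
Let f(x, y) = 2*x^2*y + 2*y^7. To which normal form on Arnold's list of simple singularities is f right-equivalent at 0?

D_8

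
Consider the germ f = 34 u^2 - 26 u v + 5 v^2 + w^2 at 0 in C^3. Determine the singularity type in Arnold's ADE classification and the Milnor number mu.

Type A1, Milnor number mu = 1.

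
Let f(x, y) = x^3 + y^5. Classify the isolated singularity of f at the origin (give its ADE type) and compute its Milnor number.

Type E_{8}, Milnor number mu = 8.

The Hessian of f at 0 has rank 0. Corank 2; j^3 = x^3 is a perfect cube, so E-series; the 5-jet and mu = 8 give E_8.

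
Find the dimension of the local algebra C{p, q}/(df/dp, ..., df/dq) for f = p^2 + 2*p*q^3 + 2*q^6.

5

The Hessian of f at 0 is [[2, 0], [0, 0]] with rank 1, so corank 1. A Groebner basis of the Jacobian ideal J(f) in C{p,q} is {p*q^2, p + q^3, p^2}; counting standard monomials gives mu = 5. Corank 1: A-series; mu = 5 gives A_5.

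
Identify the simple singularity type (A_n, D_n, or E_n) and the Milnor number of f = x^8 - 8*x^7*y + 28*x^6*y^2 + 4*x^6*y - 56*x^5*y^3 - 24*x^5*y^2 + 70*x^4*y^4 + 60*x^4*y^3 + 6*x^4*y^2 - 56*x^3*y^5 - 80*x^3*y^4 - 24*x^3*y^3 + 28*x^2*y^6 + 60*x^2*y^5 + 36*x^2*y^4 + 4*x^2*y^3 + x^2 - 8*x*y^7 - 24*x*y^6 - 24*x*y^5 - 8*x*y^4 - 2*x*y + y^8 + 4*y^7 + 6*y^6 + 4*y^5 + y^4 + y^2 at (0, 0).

Type A3, Milnor number mu = 3.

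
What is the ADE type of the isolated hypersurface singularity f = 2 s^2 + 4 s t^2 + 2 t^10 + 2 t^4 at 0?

The Hessian of f at 0 is [[4, 0], [0, 0]] with rank 1, so corank 1. A Groebner basis of the Jacobian ideal J(f) in C{s,t} is {s^5, s^4*t, s + t^2}; counting standard monomials gives mu = 9. Corank 1: A-series; mu = 9 gives A_9.

A_9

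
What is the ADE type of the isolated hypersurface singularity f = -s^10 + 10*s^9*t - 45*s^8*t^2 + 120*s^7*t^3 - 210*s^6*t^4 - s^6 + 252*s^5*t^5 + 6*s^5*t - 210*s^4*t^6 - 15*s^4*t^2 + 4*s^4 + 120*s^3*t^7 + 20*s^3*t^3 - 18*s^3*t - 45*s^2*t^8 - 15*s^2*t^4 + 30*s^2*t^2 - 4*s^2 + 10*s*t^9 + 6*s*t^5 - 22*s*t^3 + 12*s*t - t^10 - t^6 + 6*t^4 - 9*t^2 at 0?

A_{9}

The Hessian of f at 0 has rank 1. Corank 1: A-series; mu = 9 gives A_9.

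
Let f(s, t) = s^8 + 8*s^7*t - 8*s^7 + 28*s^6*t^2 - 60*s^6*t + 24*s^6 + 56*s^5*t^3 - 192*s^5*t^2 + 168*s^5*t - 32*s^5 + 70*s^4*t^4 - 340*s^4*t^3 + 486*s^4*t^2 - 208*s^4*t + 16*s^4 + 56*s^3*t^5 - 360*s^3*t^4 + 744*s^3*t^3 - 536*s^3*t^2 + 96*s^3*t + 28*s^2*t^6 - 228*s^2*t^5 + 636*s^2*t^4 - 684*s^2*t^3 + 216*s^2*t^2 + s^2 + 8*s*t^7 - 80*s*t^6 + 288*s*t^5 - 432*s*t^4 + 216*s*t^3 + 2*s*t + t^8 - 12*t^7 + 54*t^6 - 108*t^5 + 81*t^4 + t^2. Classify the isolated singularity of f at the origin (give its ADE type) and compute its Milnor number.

Type A_3, Milnor number mu = 3.

The Hessian of f at 0 is [[2, 2], [2, 2]] with rank 1, so corank 1. A Groebner basis of the Jacobian ideal J(f) in C{s,t} is {t^3, s + t}; counting standard monomials gives mu = 3. Corank 1: A-series; mu = 3 gives A_3.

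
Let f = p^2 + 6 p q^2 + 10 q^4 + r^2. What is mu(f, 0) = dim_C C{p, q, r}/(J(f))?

3

The Hessian of f at 0 has rank 2. Corank 1: A-series; mu = 3 gives A_3.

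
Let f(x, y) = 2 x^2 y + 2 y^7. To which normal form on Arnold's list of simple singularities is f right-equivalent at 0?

D_8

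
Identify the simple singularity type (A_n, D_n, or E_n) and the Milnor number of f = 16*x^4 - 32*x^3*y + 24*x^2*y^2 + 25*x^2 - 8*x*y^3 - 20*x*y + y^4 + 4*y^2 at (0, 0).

Type A3, Milnor number mu = 3.

The Hessian of f at 0 is [[50, -20], [-20, 8]] with rank 1, so corank 1. A Groebner basis of the Jacobian ideal J(f) in C{x,y} is {y^3, x - 2*y/5}; counting standard monomials gives mu = 3. Corank 1: A-series; mu = 3 gives A_3.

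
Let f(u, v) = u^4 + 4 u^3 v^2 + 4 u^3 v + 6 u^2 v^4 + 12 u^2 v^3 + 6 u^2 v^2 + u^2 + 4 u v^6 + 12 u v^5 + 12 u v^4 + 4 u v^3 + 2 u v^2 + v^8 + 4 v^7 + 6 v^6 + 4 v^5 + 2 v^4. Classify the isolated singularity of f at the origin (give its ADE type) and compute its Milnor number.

The Hessian of f at 0 has rank 1. Corank 1: A-series; mu = 3 gives A_3.

Type A_3, Milnor number mu = 3.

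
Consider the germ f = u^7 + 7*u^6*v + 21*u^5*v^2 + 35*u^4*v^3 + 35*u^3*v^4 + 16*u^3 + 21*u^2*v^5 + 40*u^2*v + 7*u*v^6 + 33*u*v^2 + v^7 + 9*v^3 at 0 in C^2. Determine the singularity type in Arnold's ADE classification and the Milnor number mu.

Type D8, Milnor number mu = 8.

The Hessian of f at 0 has rank 0. Corank 2; j^3 = (u + v)*(4*u + 3*v)^2 has shape L^2 M (L != M), so D-series; mu = 8 gives D_8.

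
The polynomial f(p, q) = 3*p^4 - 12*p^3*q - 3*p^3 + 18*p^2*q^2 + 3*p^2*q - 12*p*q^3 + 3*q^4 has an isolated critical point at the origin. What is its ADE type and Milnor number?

The Hessian of f at 0 has rank 0. Corank 2; j^3 = -3*p^2*(p - q) has shape L^2 M (L != M), so D-series; mu = 5 gives D_5.

Type D_5, Milnor number mu = 5.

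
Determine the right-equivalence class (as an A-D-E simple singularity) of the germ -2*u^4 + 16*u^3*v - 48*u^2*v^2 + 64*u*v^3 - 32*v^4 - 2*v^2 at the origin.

The Hessian of f at 0 is [[0, 0], [0, -4]] with rank 1, so corank 1. A Groebner basis of the Jacobian ideal J(f) in C{u,v} is {u^3, v}; counting standard monomials gives mu = 3. Corank 1: A-series; mu = 3 gives A_3.

A_3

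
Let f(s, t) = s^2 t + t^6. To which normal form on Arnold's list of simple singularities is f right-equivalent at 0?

The Hessian of f at 0 is [[0, 0], [0, 0]] with rank 0, so corank 2. A Groebner basis of the Jacobian ideal J(f) in C{s,t} is {s^2/6 + t^5, s^3, s*t}; counting standard monomials gives mu = 7. Corank 2; j^3 = s^2*t has shape L^2 M (L != M), so D-series; mu = 7 gives D_7.

D7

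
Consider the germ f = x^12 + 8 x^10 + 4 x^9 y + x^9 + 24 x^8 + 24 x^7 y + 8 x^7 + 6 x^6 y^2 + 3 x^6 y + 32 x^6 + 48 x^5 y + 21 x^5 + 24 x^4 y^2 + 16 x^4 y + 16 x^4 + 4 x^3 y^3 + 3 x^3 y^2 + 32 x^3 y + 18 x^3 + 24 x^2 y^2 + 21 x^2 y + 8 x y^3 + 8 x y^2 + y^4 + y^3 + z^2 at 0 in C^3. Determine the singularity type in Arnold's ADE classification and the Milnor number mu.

Type D_{5}, Milnor number mu = 5.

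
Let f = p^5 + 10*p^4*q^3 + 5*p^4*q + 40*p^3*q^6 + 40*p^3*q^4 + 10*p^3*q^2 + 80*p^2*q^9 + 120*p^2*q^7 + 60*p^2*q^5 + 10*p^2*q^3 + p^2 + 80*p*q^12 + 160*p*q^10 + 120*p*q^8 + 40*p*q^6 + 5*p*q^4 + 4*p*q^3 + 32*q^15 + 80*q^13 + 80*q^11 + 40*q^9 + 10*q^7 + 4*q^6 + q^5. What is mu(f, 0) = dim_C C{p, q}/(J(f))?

4

The Hessian of f at 0 is [[2, 0], [0, 0]] with rank 1, so corank 1. A Groebner basis of the Jacobian ideal J(f) in C{p,q} is {p/2 + q^3, p^2, p*q}; counting standard monomials gives mu = 4. Corank 1: A-series; mu = 4 gives A_4.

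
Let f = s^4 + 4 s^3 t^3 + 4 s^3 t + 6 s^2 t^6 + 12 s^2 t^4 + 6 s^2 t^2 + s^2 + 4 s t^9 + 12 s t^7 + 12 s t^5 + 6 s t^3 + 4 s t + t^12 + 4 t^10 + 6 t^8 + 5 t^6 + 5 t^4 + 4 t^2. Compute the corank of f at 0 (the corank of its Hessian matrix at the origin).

1

Hessian at 0 has rank 1.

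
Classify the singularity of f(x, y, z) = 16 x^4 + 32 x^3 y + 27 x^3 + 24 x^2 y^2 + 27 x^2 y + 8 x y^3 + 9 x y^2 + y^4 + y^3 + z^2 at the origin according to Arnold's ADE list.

The Hessian of f at 0 has rank 1. Corank 2; j^3 = (3*x + y)^3 is a perfect cube, so E-series; the 4-jet and mu = 6 give E_6.

E6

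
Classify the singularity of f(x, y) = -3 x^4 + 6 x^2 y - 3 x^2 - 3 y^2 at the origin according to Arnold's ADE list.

A1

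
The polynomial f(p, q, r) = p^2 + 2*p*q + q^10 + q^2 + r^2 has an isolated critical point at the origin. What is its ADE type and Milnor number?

The Hessian of f at 0 has rank 2. Corank 1: A-series; mu = 9 gives A_9.

Type A_{9}, Milnor number mu = 9.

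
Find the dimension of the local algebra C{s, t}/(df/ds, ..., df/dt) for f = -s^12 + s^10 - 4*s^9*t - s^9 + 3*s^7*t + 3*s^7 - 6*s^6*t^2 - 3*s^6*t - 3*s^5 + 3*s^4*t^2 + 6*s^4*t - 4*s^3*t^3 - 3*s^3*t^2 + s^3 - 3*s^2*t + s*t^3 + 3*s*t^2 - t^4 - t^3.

7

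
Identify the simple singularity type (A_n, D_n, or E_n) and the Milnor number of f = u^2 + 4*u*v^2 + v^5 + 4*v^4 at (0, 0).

Type A_{4}, Milnor number mu = 4.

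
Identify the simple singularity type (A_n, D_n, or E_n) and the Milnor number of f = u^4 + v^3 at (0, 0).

The Hessian of f at 0 has rank 0. Corank 2; j^3 = v^3 is a perfect cube, so E-series; the 4-jet and mu = 6 give E_6.

Type E_6, Milnor number mu = 6.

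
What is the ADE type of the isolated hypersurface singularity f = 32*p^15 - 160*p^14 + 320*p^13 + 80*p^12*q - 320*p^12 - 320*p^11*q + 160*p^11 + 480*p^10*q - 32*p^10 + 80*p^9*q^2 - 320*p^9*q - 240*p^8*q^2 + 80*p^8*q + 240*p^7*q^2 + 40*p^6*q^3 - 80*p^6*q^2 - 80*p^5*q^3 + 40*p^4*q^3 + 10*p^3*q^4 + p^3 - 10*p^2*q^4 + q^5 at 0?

The Hessian of f at 0 is [[0, 0], [0, 0]] with rank 0, so corank 2. A Groebner basis of the Jacobian ideal J(f) in C{p,q} is {q^4, p^2}; counting standard monomials gives mu = 8. Corank 2; j^3 = p^3 is a perfect cube, so E-series; the 5-jet and mu = 8 give E_8.

E8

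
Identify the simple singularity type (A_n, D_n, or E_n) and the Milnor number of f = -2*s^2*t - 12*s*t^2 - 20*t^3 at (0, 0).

The Hessian of f at 0 has rank 0. Corank 2; j^3 = -2*t*(s^2 + 6*s*t + 10*t^2) splits into three distinct lines over C (the quadratic factor has nonzero discriminant), so D_4.

Type D_{4}, Milnor number mu = 4.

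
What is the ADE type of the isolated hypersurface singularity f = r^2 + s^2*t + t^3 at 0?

The Hessian of f at 0 is [[0, 0, 0], [0, 0, 0], [0, 0, 2]] with rank 1, so corank 2. A Groebner basis of the Jacobian ideal J(f) in C{s,t,r} is {t^3, s^2 + 3*t^2, s*t, r}; counting standard monomials gives mu = 4. Corank 2; j^3 = t*(s^2 + t^2) splits into three distinct lines over C (the quadratic factor has nonzero discriminant), so D_4.

D_4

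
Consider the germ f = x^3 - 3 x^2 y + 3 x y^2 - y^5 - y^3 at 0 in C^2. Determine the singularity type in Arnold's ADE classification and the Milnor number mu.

Type E_{8}, Milnor number mu = 8.

The Hessian of f at 0 is [[0, 0], [0, 0]] with rank 0, so corank 2. A Groebner basis of the Jacobian ideal J(f) in C{x,y} is {y^4, x^2 - 2*x*y + y^2}; counting standard monomials gives mu = 8. Corank 2; j^3 = (x - y)^3 is a perfect cube, so E-series; the 5-jet and mu = 8 give E_8.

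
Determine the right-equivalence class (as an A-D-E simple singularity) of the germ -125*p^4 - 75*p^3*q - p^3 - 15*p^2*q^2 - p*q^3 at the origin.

E_{7}

The Hessian of f at 0 has rank 0. Corank 2; j^3 = -p^3 is a perfect cube, so E-series; the 4-jet and mu = 7 give E_7.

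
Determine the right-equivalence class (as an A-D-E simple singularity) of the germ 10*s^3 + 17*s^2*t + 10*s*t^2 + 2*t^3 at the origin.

D_{4}

The Hessian of f at 0 has rank 0. Corank 2; j^3 = (2*s + t)*(5*s^2 + 6*s*t + 2*t^2) splits into three distinct lines over C (the quadratic factor has nonzero discriminant), so D_4.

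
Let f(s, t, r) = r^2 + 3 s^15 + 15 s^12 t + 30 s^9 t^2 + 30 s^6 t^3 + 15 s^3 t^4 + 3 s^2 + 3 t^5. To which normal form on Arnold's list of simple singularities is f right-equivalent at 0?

A_{4}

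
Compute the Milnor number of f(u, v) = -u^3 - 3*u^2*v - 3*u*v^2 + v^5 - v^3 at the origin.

The Hessian of f at 0 has rank 0. Corank 2; j^3 = -(u + v)^3 is a perfect cube, so E-series; the 5-jet and mu = 8 give E_8.

8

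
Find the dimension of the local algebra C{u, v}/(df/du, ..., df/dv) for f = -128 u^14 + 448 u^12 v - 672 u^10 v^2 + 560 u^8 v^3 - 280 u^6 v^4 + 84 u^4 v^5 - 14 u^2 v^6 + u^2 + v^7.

6

The Hessian of f at 0 is [[2, 0], [0, 0]] with rank 1, so corank 1. A Groebner basis of the Jacobian ideal J(f) in C{u,v} is {v^6, u}; counting standard monomials gives mu = 6. Corank 1: A-series; mu = 6 gives A_6.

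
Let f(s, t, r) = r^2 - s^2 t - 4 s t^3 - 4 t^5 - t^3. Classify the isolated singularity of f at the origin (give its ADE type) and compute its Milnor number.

The Hessian of f at 0 has rank 1. Corank 2; j^3 = -t*(s^2 + t^2) splits into three distinct lines over C (the quadratic factor has nonzero discriminant), so D_4.

Type D_4, Milnor number mu = 4.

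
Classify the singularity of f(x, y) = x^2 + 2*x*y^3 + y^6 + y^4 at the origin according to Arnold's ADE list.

A_3

The Hessian of f at 0 has rank 1. Corank 1: A-series; mu = 3 gives A_3.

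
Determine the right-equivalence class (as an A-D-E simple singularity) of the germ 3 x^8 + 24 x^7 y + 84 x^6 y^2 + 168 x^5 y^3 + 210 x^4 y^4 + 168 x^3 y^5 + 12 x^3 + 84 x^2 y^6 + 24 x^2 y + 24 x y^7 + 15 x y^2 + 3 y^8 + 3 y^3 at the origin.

The Hessian of f at 0 has rank 0. Corank 2; j^3 = 3*(x + y)*(2*x + y)^2 has shape L^2 M (L != M), so D-series; mu = 9 gives D_9.

D_9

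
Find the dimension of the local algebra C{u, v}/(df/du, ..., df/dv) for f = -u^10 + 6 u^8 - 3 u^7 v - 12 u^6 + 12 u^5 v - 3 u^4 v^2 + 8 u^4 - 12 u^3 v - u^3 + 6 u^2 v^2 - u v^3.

7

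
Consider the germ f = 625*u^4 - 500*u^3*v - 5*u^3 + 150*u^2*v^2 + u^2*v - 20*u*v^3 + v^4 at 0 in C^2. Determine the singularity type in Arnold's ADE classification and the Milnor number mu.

The Hessian of f at 0 has rank 0. Corank 2; j^3 = -u^2*(5*u - v) has shape L^2 M (L != M), so D-series; mu = 5 gives D_5.

Type D_5, Milnor number mu = 5.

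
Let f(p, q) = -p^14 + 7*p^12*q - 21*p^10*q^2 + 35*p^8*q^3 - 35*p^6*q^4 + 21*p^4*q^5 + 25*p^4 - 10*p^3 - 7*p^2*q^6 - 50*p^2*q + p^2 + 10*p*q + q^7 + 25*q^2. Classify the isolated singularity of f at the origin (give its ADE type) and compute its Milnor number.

Type A6, Milnor number mu = 6.

The Hessian of f at 0 is [[2, 10], [10, 50]] with rank 1, so corank 1. A Groebner basis of the Jacobian ideal J(f) in C{p,q} is {14*p*q/9375 + p/46875 + q^4 - 4*q^3/75 + 3*q^2/625 + q/9375, p*q^2 + 4*p*q/75 + p/1875 + 5*q^3/3 + q^2/5 + q/375, p^2 - p/5 - q}; counting standard monomials gives mu = 6. Corank 1: A-series; mu = 6 gives A_6.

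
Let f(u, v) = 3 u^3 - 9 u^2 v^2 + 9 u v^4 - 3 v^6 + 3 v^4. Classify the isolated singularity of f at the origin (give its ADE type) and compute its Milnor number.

The Hessian of f at 0 is [[0, 0], [0, 0]] with rank 0, so corank 2. A Groebner basis of the Jacobian ideal J(f) in C{u,v} is {u^3, u^2*v, -u^2/2 + u*v^2, v^3}; counting standard monomials gives mu = 6. Corank 2; j^3 = 3*u^3 is a perfect cube, so E-series; the 4-jet and mu = 6 give E_6.

Type E_{6}, Milnor number mu = 6.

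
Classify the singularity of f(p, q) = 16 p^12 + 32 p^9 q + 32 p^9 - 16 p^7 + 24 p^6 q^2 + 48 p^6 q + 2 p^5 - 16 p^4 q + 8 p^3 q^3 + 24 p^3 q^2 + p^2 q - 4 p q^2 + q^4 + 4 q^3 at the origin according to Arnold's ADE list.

D_{5}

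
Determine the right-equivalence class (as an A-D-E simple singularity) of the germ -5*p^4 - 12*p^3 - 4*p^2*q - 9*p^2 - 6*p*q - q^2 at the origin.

A_3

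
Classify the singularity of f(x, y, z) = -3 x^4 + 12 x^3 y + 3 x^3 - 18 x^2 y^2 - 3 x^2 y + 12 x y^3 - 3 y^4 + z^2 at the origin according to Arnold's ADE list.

D_5

The Hessian of f at 0 has rank 1. Corank 2; j^3 = 3*x^2*(x - y) has shape L^2 M (L != M), so D-series; mu = 5 gives D_5.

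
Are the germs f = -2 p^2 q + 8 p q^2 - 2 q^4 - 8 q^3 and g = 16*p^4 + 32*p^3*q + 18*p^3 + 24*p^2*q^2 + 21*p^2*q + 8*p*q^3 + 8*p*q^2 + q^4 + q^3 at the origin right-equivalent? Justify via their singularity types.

The Hessian of f at 0 has rank 0. Corank 2; j^3 = -2*q*(p - 2*q)^2 has shape L^2 M (L != M), so D-series; mu = 5 gives D_5. The Hessian of g at 0 has rank 0. Corank 2; j^3 = (2*p + q)*(3*p + q)^2 has shape L^2 M (L != M), so D-series; mu = 5 gives D_5. Both have type D_5, hence right-equivalent.

Yes.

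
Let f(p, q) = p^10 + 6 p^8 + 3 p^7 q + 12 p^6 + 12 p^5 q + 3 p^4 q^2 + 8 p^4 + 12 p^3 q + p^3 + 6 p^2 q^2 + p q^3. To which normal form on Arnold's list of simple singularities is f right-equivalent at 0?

E_7

The Hessian of f at 0 has rank 0. Corank 2; j^3 = p^3 is a perfect cube, so E-series; the 4-jet and mu = 7 give E_7.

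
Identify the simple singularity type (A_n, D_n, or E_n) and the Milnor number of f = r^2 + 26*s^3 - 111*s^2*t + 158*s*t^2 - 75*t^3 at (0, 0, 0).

Type D_4, Milnor number mu = 4.

The Hessian of f at 0 has rank 1. Corank 2; j^3 = (2*s - 3*t)*(13*s^2 - 36*s*t + 25*t^2) splits into three distinct lines over C (the quadratic factor has nonzero discriminant), so D_4.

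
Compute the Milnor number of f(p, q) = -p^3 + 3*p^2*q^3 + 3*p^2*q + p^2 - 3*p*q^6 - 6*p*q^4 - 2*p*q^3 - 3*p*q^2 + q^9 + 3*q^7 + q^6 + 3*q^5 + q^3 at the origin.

2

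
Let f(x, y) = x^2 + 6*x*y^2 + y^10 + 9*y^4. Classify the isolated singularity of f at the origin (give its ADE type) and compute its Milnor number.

The Hessian of f at 0 is [[2, 0], [0, 0]] with rank 1, so corank 1. A Groebner basis of the Jacobian ideal J(f) in C{x,y} is {x^5, x^4*y, x/3 + y^2}; counting standard monomials gives mu = 9. Corank 1: A-series; mu = 9 gives A_9.

Type A_9, Milnor number mu = 9.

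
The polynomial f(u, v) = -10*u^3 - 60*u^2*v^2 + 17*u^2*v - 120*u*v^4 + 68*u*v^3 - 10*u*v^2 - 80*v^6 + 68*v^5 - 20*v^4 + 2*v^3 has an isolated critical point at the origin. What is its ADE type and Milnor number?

Type D_{4}, Milnor number mu = 4.

The Hessian of f at 0 is [[0, 0], [0, 0]] with rank 0, so corank 2. A Groebner basis of the Jacobian ideal J(f) in C{u,v} is {v^3, u^2 - 2*v^2/11, u*v - 5*v^2/11}; counting standard monomials gives mu = 4. Corank 2; j^3 = -(2*u - v)*(5*u^2 - 6*u*v + 2*v^2) splits into three distinct lines over C (the quadratic factor has nonzero discriminant), so D_4.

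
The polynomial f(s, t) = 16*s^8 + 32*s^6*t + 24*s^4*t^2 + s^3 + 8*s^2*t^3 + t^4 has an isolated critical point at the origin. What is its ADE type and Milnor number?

Type E_{6}, Milnor number mu = 6.

The Hessian of f at 0 is [[0, 0], [0, 0]] with rank 0, so corank 2. A Groebner basis of the Jacobian ideal J(f) in C{s,t} is {t^3, s^2}; counting standard monomials gives mu = 6. Corank 2; j^3 = s^3 is a perfect cube, so E-series; the 4-jet and mu = 6 give E_6.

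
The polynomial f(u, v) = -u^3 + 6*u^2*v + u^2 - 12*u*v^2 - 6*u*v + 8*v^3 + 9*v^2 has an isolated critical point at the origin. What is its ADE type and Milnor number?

The Hessian of f at 0 has rank 1. Corank 1: A-series; mu = 2 gives A_2.

Type A_2, Milnor number mu = 2.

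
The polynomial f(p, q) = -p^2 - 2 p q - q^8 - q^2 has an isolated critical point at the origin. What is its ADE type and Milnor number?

Type A7, Milnor number mu = 7.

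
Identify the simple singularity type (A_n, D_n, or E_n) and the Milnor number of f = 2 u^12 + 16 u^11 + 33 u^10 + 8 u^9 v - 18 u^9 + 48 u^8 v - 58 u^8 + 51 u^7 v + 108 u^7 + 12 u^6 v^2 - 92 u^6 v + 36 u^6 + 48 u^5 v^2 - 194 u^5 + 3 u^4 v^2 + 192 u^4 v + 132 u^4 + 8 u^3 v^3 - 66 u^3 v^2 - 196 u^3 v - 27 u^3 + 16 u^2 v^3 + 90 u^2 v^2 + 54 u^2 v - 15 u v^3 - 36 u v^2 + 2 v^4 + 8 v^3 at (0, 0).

Type E_7, Milnor number mu = 7.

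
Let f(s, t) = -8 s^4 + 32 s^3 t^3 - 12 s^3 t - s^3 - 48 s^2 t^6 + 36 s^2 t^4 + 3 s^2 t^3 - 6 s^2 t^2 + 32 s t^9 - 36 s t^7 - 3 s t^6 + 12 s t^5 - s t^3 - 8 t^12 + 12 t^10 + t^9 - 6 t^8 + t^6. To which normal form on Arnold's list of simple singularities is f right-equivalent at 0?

E_7

The Hessian of f at 0 is [[0, 0], [0, 0]] with rank 0, so corank 2. A Groebner basis of the Jacobian ideal J(f) in C{s,t} is {3*s^2/4 + t^4 + t^3/4, s^3, s^2*t - s^2/4 - t^3/12, s^2 + s*t^2 + t^3/3}; counting standard monomials gives mu = 7. Corank 2; j^3 = -s^3 is a perfect cube, so E-series; the 4-jet and mu = 7 give E_7.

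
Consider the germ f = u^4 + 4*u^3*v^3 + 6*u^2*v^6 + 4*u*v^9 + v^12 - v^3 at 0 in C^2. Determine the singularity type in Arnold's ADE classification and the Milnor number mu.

Type E_6, Milnor number mu = 6.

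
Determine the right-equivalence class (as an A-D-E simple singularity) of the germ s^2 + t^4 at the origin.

The Hessian of f at 0 is [[2, 0], [0, 0]] with rank 1, so corank 1. A Groebner basis of the Jacobian ideal J(f) in C{s,t} is {t^3, s}; counting standard monomials gives mu = 3. Corank 1: A-series; mu = 3 gives A_3.

A_3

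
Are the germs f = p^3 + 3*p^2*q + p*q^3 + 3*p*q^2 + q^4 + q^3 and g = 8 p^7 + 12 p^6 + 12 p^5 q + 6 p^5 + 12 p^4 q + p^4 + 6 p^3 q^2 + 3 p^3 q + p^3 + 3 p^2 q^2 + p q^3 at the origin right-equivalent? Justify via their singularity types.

Yes.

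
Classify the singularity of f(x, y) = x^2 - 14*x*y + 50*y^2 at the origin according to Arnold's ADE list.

A1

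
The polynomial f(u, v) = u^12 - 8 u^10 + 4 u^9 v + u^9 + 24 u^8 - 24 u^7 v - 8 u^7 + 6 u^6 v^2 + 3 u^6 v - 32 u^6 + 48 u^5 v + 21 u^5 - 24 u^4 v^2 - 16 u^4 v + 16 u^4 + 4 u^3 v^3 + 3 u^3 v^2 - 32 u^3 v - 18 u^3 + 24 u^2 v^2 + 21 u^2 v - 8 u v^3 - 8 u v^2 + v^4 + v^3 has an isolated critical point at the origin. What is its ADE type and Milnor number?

The Hessian of f at 0 is [[0, 0], [0, 0]] with rank 0, so corank 2. A Groebner basis of the Jacobian ideal J(f) in C{u,v} is {u*v^2 + 27*u*v/8 - 9*v^2/8, 81*u*v/8 + v^3 - 27*v^2/8, u^2 - 5*u*v/6 + v^2/6}; counting standard monomials gives mu = 5. Corank 2; j^3 = -(2*u - v)*(3*u - v)^2 has shape L^2 M (L != M), so D-series; mu = 5 gives D_5.

Type D_5, Milnor number mu = 5.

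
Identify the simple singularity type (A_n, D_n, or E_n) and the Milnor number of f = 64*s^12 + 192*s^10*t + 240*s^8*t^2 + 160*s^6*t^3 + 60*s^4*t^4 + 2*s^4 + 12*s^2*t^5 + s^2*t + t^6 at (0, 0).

Type D7, Milnor number mu = 7.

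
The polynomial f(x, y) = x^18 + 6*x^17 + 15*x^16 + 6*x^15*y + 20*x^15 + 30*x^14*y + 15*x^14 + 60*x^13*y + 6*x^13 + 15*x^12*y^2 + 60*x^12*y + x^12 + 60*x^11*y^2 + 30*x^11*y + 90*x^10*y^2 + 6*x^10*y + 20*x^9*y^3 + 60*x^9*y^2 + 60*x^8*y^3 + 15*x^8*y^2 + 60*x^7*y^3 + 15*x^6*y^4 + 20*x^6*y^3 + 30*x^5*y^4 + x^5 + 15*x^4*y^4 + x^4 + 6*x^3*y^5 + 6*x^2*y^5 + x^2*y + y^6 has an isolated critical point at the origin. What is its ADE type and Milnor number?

Type D7, Milnor number mu = 7.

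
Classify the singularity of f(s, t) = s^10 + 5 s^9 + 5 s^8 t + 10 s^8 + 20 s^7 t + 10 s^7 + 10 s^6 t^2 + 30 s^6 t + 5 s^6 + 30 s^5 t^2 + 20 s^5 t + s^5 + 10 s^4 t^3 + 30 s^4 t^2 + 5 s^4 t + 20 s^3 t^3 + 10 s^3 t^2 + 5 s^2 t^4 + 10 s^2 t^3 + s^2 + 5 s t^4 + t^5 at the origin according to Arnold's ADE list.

The Hessian of f at 0 has rank 1. Corank 1: A-series; mu = 4 gives A_4.

A_4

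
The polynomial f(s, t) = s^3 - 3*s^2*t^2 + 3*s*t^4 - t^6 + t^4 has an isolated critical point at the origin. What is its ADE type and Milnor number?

Type E6, Milnor number mu = 6.

The Hessian of f at 0 has rank 0. Corank 2; j^3 = s^3 is a perfect cube, so E-series; the 4-jet and mu = 6 give E_6.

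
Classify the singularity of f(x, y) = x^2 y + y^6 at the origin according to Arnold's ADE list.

The Hessian of f at 0 has rank 0. Corank 2; j^3 = x^2*y has shape L^2 M (L != M), so D-series; mu = 7 gives D_7.

D7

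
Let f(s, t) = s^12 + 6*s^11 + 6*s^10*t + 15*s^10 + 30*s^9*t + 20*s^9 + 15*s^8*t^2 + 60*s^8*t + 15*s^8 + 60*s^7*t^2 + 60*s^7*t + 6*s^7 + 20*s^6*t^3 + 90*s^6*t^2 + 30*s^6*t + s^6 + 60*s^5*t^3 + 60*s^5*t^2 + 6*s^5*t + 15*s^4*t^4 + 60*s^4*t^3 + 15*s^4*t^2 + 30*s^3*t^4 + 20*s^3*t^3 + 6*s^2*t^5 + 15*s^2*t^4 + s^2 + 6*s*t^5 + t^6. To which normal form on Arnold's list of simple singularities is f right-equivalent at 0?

A5

The Hessian of f at 0 is [[2, 0], [0, 0]] with rank 1, so corank 1. A Groebner basis of the Jacobian ideal J(f) in C{s,t} is {t^5, s}; counting standard monomials gives mu = 5. Corank 1: A-series; mu = 5 gives A_5.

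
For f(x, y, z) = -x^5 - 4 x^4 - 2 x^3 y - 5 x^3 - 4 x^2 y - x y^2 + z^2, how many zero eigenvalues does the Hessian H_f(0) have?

Hessian at 0 has rank 1.

2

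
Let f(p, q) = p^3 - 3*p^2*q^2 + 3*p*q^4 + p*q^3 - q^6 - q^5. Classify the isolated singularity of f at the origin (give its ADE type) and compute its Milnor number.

Type E7, Milnor number mu = 7.

The Hessian of f at 0 has rank 0. Corank 2; j^3 = p^3 is a perfect cube, so E-series; the 4-jet and mu = 7 give E_7.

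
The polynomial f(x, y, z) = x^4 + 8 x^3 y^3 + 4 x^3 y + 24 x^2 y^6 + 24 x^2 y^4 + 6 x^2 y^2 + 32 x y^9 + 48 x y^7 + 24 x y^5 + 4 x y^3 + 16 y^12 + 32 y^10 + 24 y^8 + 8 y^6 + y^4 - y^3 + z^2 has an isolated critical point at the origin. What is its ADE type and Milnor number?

Type E6, Milnor number mu = 6.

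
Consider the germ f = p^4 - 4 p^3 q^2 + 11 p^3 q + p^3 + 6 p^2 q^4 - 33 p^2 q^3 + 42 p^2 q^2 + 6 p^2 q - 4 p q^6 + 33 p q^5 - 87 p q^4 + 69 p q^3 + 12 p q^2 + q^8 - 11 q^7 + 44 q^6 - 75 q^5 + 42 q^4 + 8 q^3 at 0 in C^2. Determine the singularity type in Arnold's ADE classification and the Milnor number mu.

Type E_{7}, Milnor number mu = 7.

The Hessian of f at 0 is [[0, 0], [0, 0]] with rank 0, so corank 2. A Groebner basis of the Jacobian ideal J(f) in C{p,q} is {-p^2/2 - 2*p*q + q^4 - q^3/6 - 2*q^2, p^3 - 11*p^2 - 44*p*q + 13*q^3/3 - 44*q^2, p^2*q + 7*p^2/2 + 14*p*q - 17*q^3/6 + 14*q^2, -5*p^2/6 + p*q^2 - 10*p*q/3 + 31*q^3/18 - 10*q^2/3}; counting standard monomials gives mu = 7. Corank 2; j^3 = (p + 2*q)^3 is a perfect cube, so E-series; the 4-jet and mu = 7 give E_7.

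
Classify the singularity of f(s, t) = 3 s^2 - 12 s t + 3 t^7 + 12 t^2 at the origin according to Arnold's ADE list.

The Hessian of f at 0 has rank 1. Corank 1: A-series; mu = 6 gives A_6.

A6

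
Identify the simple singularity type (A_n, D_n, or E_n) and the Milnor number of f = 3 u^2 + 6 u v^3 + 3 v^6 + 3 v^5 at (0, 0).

Type A_{4}, Milnor number mu = 4.

The Hessian of f at 0 has rank 1. Corank 1: A-series; mu = 4 gives A_4.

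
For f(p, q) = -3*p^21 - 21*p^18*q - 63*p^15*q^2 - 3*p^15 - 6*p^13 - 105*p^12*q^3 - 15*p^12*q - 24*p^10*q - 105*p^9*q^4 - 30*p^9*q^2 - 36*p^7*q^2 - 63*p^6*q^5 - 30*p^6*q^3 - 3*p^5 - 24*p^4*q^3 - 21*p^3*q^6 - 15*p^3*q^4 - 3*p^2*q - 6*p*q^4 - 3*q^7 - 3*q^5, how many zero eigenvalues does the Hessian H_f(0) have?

2

The Hessian at 0 is [[0, 0], [0, 0]] of rank 0; hence corank 2.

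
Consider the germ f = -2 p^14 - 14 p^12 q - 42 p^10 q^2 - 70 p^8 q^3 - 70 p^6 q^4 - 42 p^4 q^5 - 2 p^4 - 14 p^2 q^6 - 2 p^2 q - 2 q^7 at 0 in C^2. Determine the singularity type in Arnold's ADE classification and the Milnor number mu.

Type D_8, Milnor number mu = 8.

The Hessian of f at 0 has rank 0. Corank 2; j^3 = -2*p^2*q has shape L^2 M (L != M), so D-series; mu = 8 gives D_8.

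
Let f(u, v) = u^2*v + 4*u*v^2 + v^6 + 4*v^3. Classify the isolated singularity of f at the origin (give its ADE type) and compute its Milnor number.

The Hessian of f at 0 has rank 0. Corank 2; j^3 = v*(u + 2*v)^2 has shape L^2 M (L != M), so D-series; mu = 7 gives D_7.

Type D_{7}, Milnor number mu = 7.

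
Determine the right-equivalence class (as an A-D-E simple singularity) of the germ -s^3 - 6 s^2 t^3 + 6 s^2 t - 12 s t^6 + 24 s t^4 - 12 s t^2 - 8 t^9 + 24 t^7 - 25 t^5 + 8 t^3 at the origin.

E_{8}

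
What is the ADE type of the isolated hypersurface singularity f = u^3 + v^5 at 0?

E_8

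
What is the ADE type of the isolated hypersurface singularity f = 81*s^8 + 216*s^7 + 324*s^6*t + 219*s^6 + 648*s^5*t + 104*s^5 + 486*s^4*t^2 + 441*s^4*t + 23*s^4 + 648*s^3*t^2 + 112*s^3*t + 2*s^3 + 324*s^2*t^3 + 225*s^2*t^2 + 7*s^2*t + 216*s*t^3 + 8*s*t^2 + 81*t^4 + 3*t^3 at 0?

The Hessian of f at 0 is [[0, 0], [0, 0]] with rank 0, so corank 2. A Groebner basis of the Jacobian ideal J(f) in C{s,t} is {s*t^2 + s*t/7 + t^2/7, -s*t/7 + t^3 - t^2/7, s^2 + 18*s*t/7 + 11*t^2/7}; counting standard monomials gives mu = 5. Corank 2; j^3 = (s + t)^2*(2*s + 3*t) has shape L^2 M (L != M), so D-series; mu = 5 gives D_5.

D_{5}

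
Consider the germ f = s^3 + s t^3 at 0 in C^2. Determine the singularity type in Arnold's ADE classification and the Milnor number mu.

The Hessian of f at 0 is [[0, 0], [0, 0]] with rank 0, so corank 2. A Groebner basis of the Jacobian ideal J(f) in C{s,t} is {s^3, s*t^2, 3*s^2 + t^3}; counting standard monomials gives mu = 7. Corank 2; j^3 = s^3 is a perfect cube, so E-series; the 4-jet and mu = 7 give E_7.

Type E_7, Milnor number mu = 7.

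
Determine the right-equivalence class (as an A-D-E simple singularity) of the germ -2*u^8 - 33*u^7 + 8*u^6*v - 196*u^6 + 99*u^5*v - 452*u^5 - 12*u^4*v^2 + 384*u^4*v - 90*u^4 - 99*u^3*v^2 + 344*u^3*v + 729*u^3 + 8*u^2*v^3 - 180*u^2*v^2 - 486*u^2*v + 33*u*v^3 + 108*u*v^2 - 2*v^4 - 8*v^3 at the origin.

The Hessian of f at 0 has rank 0. Corank 2; j^3 = (9*u - 2*v)^3 is a perfect cube, so E-series; the 4-jet and mu = 7 give E_7.

E_{7}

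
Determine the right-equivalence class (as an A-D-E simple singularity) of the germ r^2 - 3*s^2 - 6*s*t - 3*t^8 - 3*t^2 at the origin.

The Hessian of f at 0 has rank 2. Corank 1: A-series; mu = 7 gives A_7.

A_7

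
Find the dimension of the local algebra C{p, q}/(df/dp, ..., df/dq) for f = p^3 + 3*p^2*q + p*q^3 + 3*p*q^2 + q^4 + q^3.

The Hessian of f at 0 is [[0, 0], [0, 0]] with rank 0, so corank 2. A Groebner basis of the Jacobian ideal J(f) in C{p,q} is {p^3 + 3*p^2*q + 6*p^2 + 12*p*q + 6*q^2, -3*p^2 + p*q^2 - 6*p*q - 3*q^2, 3*p^2 + 6*p*q + q^3 + 3*q^2}; counting standard monomials gives mu = 7. Corank 2; j^3 = (p + q)^3 is a perfect cube, so E-series; the 4-jet and mu = 7 give E_7.

7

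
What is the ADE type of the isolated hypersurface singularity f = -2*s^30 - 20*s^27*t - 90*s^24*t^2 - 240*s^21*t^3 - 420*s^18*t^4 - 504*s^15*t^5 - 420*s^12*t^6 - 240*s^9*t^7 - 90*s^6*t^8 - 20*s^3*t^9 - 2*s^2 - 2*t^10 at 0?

The Hessian of f at 0 has rank 1. Corank 1: A-series; mu = 9 gives A_9.

A_{9}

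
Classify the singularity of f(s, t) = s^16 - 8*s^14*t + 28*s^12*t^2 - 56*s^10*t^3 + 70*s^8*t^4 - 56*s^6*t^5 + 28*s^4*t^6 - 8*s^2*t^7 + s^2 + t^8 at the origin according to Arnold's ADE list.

The Hessian of f at 0 has rank 1. Corank 1: A-series; mu = 7 gives A_7.

A_{7}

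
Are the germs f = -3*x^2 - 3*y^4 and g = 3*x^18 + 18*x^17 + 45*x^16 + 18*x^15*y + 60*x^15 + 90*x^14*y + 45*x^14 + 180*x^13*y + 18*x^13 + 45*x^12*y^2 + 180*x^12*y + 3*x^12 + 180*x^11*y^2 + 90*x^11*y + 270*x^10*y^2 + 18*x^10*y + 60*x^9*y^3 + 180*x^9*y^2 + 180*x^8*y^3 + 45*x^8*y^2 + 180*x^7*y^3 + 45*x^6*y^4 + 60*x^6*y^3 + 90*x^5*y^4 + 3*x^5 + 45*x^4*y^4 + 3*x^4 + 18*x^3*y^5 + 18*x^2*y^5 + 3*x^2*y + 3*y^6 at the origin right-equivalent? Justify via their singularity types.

No.

The Hessian of f at 0 is [[-6, 0], [0, 0]] with rank 1, so corank 1. A Groebner basis of the Jacobian ideal J(f) in C{x,y} is {y^3, x}; counting standard monomials gives mu = 3. Corank 1: A-series; mu = 3 gives A_3. The Hessian of g at 0 is [[0, 0], [0, 0]] with rank 0, so corank 2. A Groebner basis of the Jacobian ideal J(g) in C{x,y} is {x^2/6 + y^5, x^3, x*y}; counting standard monomials gives mu = 7. Corank 2; j^3 = 3*x^2*y has shape L^2 M (L != M), so D-series; mu = 7 gives D_7. f is A_3 but g is D_7, hence not right-equivalent.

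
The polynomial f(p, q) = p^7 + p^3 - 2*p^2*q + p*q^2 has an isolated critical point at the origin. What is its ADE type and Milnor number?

Type D_8, Milnor number mu = 8.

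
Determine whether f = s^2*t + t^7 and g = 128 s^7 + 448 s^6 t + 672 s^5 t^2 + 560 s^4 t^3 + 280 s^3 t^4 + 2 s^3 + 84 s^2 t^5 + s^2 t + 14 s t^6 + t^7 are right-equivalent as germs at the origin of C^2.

Yes.

The Hessian of f at 0 has rank 0. Corank 2; j^3 = s^2*t has shape L^2 M (L != M), so D-series; mu = 8 gives D_8. The Hessian of g at 0 has rank 0. Corank 2; j^3 = s^2*(2*s + t) has shape L^2 M (L != M), so D-series; mu = 8 gives D_8. Both have type D_8, hence right-equivalent.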